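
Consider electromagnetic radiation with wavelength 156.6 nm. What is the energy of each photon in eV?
7.9173 eV

Using E = hf = hc/λ:

E = hc/λ = (6.626×10⁻³⁴ J·s)(3×10⁸ m/s) / (156.6×10⁻⁹ m)
E = 7.9173 eV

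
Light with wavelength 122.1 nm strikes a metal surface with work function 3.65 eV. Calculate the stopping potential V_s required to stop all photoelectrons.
6.5043 V

The stopping potential V_s satisfies: eV_s = KE_max

First, find KE_max using Einstein's equation:
E_photon = hc/λ = 10.1543 eV
KE_max = E_photon - φ = 10.1543 - 3.65 = 6.5043 eV

Since eV_s = KE_max:
V_s = KE_max/e = 6.5043 V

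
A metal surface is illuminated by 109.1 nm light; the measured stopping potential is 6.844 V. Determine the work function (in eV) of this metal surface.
4.52 eV

The stopping potential gives the maximum kinetic energy: KE_max = eV_s = 6.844 eV

From Einstein's photoelectric equation: KE_max = hc/λ - φ
Rearranging: φ = hc/λ - KE_max

Calculate photon energy:
E_photon = hc/λ = (6.626×10⁻³⁴ J·s)(3×10⁸ m/s) / (109.1×10⁻⁹ m) = 11.3643 eV

Therefore:
φ = 11.3643 - 6.844 = 4.52 eV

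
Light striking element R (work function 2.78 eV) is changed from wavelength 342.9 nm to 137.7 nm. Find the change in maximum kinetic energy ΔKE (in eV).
5.3882 eV

Using Einstein's equation: KE_max = hc/λ - φ

For λ₁ = 342.9 nm:
KE₁ = hc/λ₁ - φ = 3.6158 - 2.78 = 0.8358 eV

For λ₂ = 137.7 nm:
KE₂ = hc/λ₂ - φ = 9.0039 - 2.78 = 6.2239 eV

Change in KE:
ΔKE = KE₂ - KE₁ = 6.2239 - 0.8358 = 5.3882 eV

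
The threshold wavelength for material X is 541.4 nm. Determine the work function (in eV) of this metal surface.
2.29 eV

At the threshold wavelength, photon energy equals work function:
φ = hc/λ₀

Calculating:
φ = (6.626×10⁻³⁴ J·s)(3×10⁸ m/s) / (541.4×10⁻⁹ m)
φ = 2.29 eV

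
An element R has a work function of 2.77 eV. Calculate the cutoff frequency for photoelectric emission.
6.6978e+14 Hz

The threshold frequency is when the photon energy equals the work function:
hf₀ = φ

Solving for f₀:
f₀ = φ/h = (2.77 eV × 1.602×10⁻¹⁹ J/eV) / (6.626×10⁻³⁴ J·s)
f₀ = 6.6978e+14 Hz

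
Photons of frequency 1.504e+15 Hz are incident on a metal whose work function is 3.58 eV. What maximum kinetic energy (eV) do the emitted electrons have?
2.6400 eV

Using Einstein's photoelectric equation: KE_max = hf - φ

First, calculate the photon energy:
E_photon = hf = (6.626×10⁻³⁴ J·s)(1.504e+15 Hz)
E_photon = 6.2200 eV

Then, the maximum kinetic energy:
KE_max = E_photon - φ = 6.2200 eV - 3.58 eV = 2.6400 eV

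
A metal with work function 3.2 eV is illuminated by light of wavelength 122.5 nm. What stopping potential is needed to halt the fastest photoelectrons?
6.9212 V

The stopping potential V_s satisfies: eV_s = KE_max

First, find KE_max using Einstein's equation:
E_photon = hc/λ = 10.1212 eV
KE_max = E_photon - φ = 10.1212 - 3.2 = 6.9212 eV

Since eV_s = KE_max:
V_s = KE_max/e = 6.9212 V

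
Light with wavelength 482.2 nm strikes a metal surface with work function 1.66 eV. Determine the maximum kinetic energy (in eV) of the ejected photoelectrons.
0.9112 eV

Using Einstein's photoelectric equation: KE_max = hf - φ = hc/λ - φ

First, calculate the photon energy:
E_photon = hc/λ = (6.626×10⁻³⁴ J·s)(3×10⁸ m/s) / (482.2×10⁻⁹ m)
E_photon = 2.5712 eV

Then, the maximum kinetic energy:
KE_max = E_photon - φ = 2.5712 eV - 1.66 eV = 0.9112 eV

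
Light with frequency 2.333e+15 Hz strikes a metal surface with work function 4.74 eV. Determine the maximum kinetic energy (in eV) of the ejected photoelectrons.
4.9085 eV

Using Einstein's photoelectric equation: KE_max = hf - φ

First, calculate the photon energy:
E_photon = hf = (6.626×10⁻³⁴ J·s)(2.333e+15 Hz)
E_photon = 9.6485 eV

Then, the maximum kinetic energy:
KE_max = E_photon - φ = 9.6485 eV - 4.74 eV = 4.9085 eV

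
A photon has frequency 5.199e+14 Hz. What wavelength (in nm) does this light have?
576.63 nm

Using the wave equation: c = fλ

Solving for wavelength:
λ = c/f = (3×10⁸ m/s) / (5.199e+14 Hz)
λ = 576.63 nm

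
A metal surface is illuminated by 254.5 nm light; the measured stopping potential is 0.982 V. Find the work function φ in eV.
3.89 eV

The stopping potential gives the maximum kinetic energy: KE_max = eV_s = 0.982 eV

From Einstein's photoelectric equation: KE_max = hc/λ - φ
Rearranging: φ = hc/λ - KE_max

Calculate photon energy:
E_photon = hc/λ = (6.626×10⁻³⁴ J·s)(3×10⁸ m/s) / (254.5×10⁻⁹ m) = 4.8717 eV

Therefore:
φ = 4.8717 - 0.982 = 3.89 eV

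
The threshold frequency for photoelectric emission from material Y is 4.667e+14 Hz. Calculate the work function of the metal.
1.93 eV

At the threshold frequency, photon energy equals work function:
φ = hf₀

Calculating:
φ = (6.626×10⁻³⁴ J·s)(4.667e+14 Hz)
φ = 1.93 eV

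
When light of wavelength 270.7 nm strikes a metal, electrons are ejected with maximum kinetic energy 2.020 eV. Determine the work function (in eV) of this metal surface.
2.56 eV

From Einstein's photoelectric equation: KE_max = hf - φ = hc/λ - φ

Rearranging for φ:
φ = hc/λ - KE_max

Calculate photon energy:
E_photon = hc/λ = 4.5801 eV

Therefore:
φ = 4.5801 - 2.020 = 2.56 eV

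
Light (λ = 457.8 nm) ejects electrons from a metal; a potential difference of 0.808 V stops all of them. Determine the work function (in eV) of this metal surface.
1.90 eV

The stopping potential gives the maximum kinetic energy: KE_max = eV_s = 0.808 eV

From Einstein's photoelectric equation: KE_max = hc/λ - φ
Rearranging: φ = hc/λ - KE_max

Calculate photon energy:
E_photon = hc/λ = (6.626×10⁻³⁴ J·s)(3×10⁸ m/s) / (457.8×10⁻⁹ m) = 2.7083 eV

Therefore:
φ = 2.7083 - 0.808 = 1.90 eV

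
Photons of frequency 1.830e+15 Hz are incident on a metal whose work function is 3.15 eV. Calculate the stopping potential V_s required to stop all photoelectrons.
4.4183 V

The stopping potential V_s satisfies: eV_s = KE_max

First, find KE_max using Einstein's equation:
E_photon = hf = (6.626×10⁻³⁴ J·s)(1.830e+15 Hz) = 7.5683 eV
KE_max = E_photon - φ = 7.5683 - 3.15 = 4.4183 eV

Since eV_s = KE_max:
V_s = KE_max/e = 4.4183 V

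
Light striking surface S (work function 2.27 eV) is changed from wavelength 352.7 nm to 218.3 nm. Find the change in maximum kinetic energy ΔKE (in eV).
2.1642 eV

Using Einstein's equation: KE_max = hc/λ - φ

For λ₁ = 352.7 nm:
KE₁ = hc/λ₁ - φ = 3.5153 - 2.27 = 1.2453 eV

For λ₂ = 218.3 nm:
KE₂ = hc/λ₂ - φ = 5.6795 - 2.27 = 3.4095 eV

Change in KE:
ΔKE = KE₂ - KE₁ = 3.4095 - 1.2453 = 2.1642 eV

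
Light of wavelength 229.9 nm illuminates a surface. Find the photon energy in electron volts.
5.3930 eV

Using E = hf = hc/λ:

E = hc/λ = (6.626×10⁻³⁴ J·s)(3×10⁸ m/s) / (229.9×10⁻⁹ m)
E = 5.3930 eV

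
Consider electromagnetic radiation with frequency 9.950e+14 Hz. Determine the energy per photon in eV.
4.1150 eV

Using E = hf:

E = hf = (6.626×10⁻³⁴ J·s)(9.950e+14 Hz)
E = 4.1150 eV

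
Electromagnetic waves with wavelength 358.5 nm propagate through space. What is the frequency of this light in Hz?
8.3624e+14 Hz

Using the wave equation: c = fλ

Solving for frequency:
f = c/λ = (3×10⁸ m/s) / (358.5×10⁻⁹ m)
f = 8.3624e+14 Hz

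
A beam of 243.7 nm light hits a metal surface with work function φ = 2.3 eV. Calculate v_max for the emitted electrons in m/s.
9.9024e+05 m/s

First, find the maximum kinetic energy:
E_photon = hc/λ = 5.0876 eV
KE_max = E_photon - φ = 5.0876 - 2.3 = 2.7876 eV

Convert to Joules: KE_max = 2.7876 × 1.602×10⁻¹⁹ J = 4.4662e-19 J

Then use KE = ½mv² to find velocity:
v = √(2·KE/m) = √(2 × 4.4662e-19 J / 9.109e-31 kg)
v = 9.9024e+05 m/s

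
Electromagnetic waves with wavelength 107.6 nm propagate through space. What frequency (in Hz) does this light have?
2.7862e+15 Hz

Using the wave equation: c = fλ

Solving for frequency:
f = c/λ = (3×10⁸ m/s) / (107.6×10⁻⁹ m)
f = 2.7862e+15 Hz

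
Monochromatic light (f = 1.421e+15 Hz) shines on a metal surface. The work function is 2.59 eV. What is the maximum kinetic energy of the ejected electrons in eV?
3.2868 eV

Using Einstein's photoelectric equation: KE_max = hf - φ

First, calculate the photon energy:
E_photon = hf = (6.626×10⁻³⁴ J·s)(1.421e+15 Hz)
E_photon = 5.8768 eV

Then, the maximum kinetic energy:
KE_max = E_photon - φ = 5.8768 eV - 2.59 eV = 3.2868 eV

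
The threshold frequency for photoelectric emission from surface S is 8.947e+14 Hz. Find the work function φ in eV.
3.70 eV

At the threshold frequency, photon energy equals work function:
φ = hf₀

Calculating:
φ = (6.626×10⁻³⁴ J·s)(8.947e+14 Hz)
φ = 3.70 eV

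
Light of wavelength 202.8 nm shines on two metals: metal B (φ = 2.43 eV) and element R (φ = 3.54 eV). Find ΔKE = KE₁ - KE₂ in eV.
1.1100 eV

Using KE_max = hc/λ - φ for each metal:

Photon energy: E = hc/λ = 6.1136 eV

For metal B (φ₁ = 2.43 eV):
KE₁ = E - φ₁ = 6.1136 - 2.43 = 3.6836 eV

For element R (φ₂ = 3.54 eV):
KE₂ = E - φ₂ = 6.1136 - 3.54 = 2.5736 eV

Difference:
ΔKE = KE₁ - KE₂ = 3.6836 - 2.5736 = 1.1100 eV

Note: The difference equals the difference in work functions: 3.54 - 2.43 = 1.11 eV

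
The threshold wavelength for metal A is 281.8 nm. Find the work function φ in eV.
4.40 eV

At the threshold wavelength, photon energy equals work function:
φ = hc/λ₀

Calculating:
φ = (6.626×10⁻³⁴ J·s)(3×10⁸ m/s) / (281.8×10⁻⁹ m)
φ = 4.40 eV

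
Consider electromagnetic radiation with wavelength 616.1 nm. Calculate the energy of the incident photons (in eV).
2.0124 eV

Using E = hf = hc/λ:

E = hc/λ = (6.626×10⁻³⁴ J·s)(3×10⁸ m/s) / (616.1×10⁻⁹ m)
E = 2.0124 eV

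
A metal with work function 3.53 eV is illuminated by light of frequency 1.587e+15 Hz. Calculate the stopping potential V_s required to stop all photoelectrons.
3.0333 V

The stopping potential V_s satisfies: eV_s = KE_max

First, find KE_max using Einstein's equation:
E_photon = hf = (6.626×10⁻³⁴ J·s)(1.587e+15 Hz) = 6.5633 eV
KE_max = E_photon - φ = 6.5633 - 3.53 = 3.0333 eV

Since eV_s = KE_max:
V_s = KE_max/e = 3.0333 V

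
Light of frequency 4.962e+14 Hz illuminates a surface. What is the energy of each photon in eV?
2.0521 eV

Using E = hf:

E = hf = (6.626×10⁻³⁴ J·s)(4.962e+14 Hz)
E = 2.0521 eV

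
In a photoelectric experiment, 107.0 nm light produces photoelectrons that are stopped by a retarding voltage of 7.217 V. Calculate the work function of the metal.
4.37 eV

The stopping potential gives the maximum kinetic energy: KE_max = eV_s = 7.217 eV

From Einstein's photoelectric equation: KE_max = hc/λ - φ
Rearranging: φ = hc/λ - KE_max

Calculate photon energy:
E_photon = hc/λ = (6.626×10⁻³⁴ J·s)(3×10⁸ m/s) / (107.0×10⁻⁹ m) = 11.5873 eV

Therefore:
φ = 11.5873 - 7.217 = 4.37 eV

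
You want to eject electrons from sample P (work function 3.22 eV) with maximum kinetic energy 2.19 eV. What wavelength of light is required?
229.18 nm

From Einstein's equation: KE_max = hc/λ - φ

Rearranging for λ:
hc/λ = KE_max + φ
λ = hc/(KE_max + φ)

Required photon energy:
E_photon = KE_max + φ = 2.19 + 3.22 = 5.41 eV

Required wavelength:
λ = hc/E_photon = (6.626×10⁻³⁴)(3×10⁸) / (5.41 × 1.602×10⁻¹⁹)
λ = 229.18 nm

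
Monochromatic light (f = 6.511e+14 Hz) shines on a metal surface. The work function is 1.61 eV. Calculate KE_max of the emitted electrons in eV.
1.0827 eV

Using Einstein's photoelectric equation: KE_max = hf - φ

First, calculate the photon energy:
E_photon = hf = (6.626×10⁻³⁴ J·s)(6.511e+14 Hz)
E_photon = 2.6927 eV

Then, the maximum kinetic energy:
KE_max = E_photon - φ = 2.6927 eV - 1.61 eV = 1.0827 eV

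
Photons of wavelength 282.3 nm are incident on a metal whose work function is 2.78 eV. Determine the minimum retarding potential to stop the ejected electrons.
1.6119 V

The stopping potential V_s satisfies: eV_s = KE_max

First, find KE_max using Einstein's equation:
E_photon = hc/λ = 4.3919 eV
KE_max = E_photon - φ = 4.3919 - 2.78 = 1.6119 eV

Since eV_s = KE_max:
V_s = KE_max/e = 1.6119 V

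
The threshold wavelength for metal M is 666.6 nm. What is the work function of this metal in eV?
1.86 eV

At the threshold wavelength, photon energy equals work function:
φ = hc/λ₀

Calculating:
φ = (6.626×10⁻³⁴ J·s)(3×10⁸ m/s) / (666.6×10⁻⁹ m)
φ = 1.86 eV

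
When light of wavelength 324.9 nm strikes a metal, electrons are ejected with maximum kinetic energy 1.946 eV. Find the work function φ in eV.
1.87 eV

From Einstein's photoelectric equation: KE_max = hf - φ = hc/λ - φ

Rearranging for φ:
φ = hc/λ - KE_max

Calculate photon energy:
E_photon = hc/λ = 3.8161 eV

Therefore:
φ = 3.8161 - 1.946 = 1.87 eV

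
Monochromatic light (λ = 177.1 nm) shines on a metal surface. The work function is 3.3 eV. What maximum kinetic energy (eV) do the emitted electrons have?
3.7008 eV

Using Einstein's photoelectric equation: KE_max = hf - φ = hc/λ - φ

First, calculate the photon energy:
E_photon = hc/λ = (6.626×10⁻³⁴ J·s)(3×10⁸ m/s) / (177.1×10⁻⁹ m)
E_photon = 7.0008 eV

Then, the maximum kinetic energy:
KE_max = E_photon - φ = 7.0008 eV - 3.3 eV = 3.7008 eV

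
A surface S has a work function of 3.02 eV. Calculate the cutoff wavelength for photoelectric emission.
410.54 nm

The threshold wavelength is when the photon energy equals the work function:
hc/λ₀ = φ

Solving for λ₀:
λ₀ = hc/φ = (6.626×10⁻³⁴ J·s)(3×10⁸ m/s) / (3.02 eV × 1.602×10⁻¹⁹ J/eV)
λ₀ = 410.54 nm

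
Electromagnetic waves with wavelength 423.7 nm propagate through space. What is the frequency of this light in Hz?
7.0756e+14 Hz

Using the wave equation: c = fλ

Solving for frequency:
f = c/λ = (3×10⁸ m/s) / (423.7×10⁻⁹ m)
f = 7.0756e+14 Hz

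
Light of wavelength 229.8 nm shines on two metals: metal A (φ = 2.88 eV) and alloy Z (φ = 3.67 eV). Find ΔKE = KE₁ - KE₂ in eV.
0.7900 eV

Using KE_max = hc/λ - φ for each metal:

Photon energy: E = hc/λ = 5.3953 eV

For metal A (φ₁ = 2.88 eV):
KE₁ = E - φ₁ = 5.3953 - 2.88 = 2.5153 eV

For alloy Z (φ₂ = 3.67 eV):
KE₂ = E - φ₂ = 5.3953 - 3.67 = 1.7253 eV

Difference:
ΔKE = KE₁ - KE₂ = 2.5153 - 1.7253 = 0.7900 eV

Note: The difference equals the difference in work functions: 3.67 - 2.88 = 0.79 eV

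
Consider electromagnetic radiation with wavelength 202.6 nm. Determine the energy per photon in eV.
6.1197 eV

Using E = hf = hc/λ:

E = hc/λ = (6.626×10⁻³⁴ J·s)(3×10⁸ m/s) / (202.6×10⁻⁹ m)
E = 6.1197 eV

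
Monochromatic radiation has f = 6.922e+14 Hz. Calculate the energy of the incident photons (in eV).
2.8627 eV

Using E = hf:

E = hf = (6.626×10⁻³⁴ J·s)(6.922e+14 Hz)
E = 2.8627 eV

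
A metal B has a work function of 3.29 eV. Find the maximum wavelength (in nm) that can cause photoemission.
376.85 nm

The threshold wavelength is when the photon energy equals the work function:
hc/λ₀ = φ

Solving for λ₀:
λ₀ = hc/φ = (6.626×10⁻³⁴ J·s)(3×10⁸ m/s) / (3.29 eV × 1.602×10⁻¹⁹ J/eV)
λ₀ = 376.85 nm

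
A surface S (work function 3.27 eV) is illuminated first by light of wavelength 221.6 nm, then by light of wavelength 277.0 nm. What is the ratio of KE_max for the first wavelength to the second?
1.9279

Using Einstein's equation: KE_max = hc/λ - φ

For λ₁ = 221.6 nm:
E₁ = hc/λ₁ = 5.5950 eV
KE₁ = E₁ - φ = 5.5950 - 3.27 = 2.3250 eV

For λ₂ = 277.0 nm:
E₂ = hc/λ₂ = 4.4760 eV
KE₂ = E₂ - φ = 4.4760 - 3.27 = 1.2060 eV

Ratio: KE₁/KE₂ = 2.3250/1.2060 = 1.9279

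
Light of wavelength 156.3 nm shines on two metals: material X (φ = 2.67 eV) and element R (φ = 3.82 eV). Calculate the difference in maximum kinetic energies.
1.1500 eV

Using KE_max = hc/λ - φ for each metal:

Photon energy: E = hc/λ = 7.9325 eV

For material X (φ₁ = 2.67 eV):
KE₁ = E - φ₁ = 7.9325 - 2.67 = 5.2625 eV

For element R (φ₂ = 3.82 eV):
KE₂ = E - φ₂ = 7.9325 - 3.82 = 4.1125 eV

Difference:
ΔKE = KE₁ - KE₂ = 5.2625 - 4.1125 = 1.1500 eV

Note: The difference equals the difference in work functions: 3.82 - 2.67 = 1.15 eV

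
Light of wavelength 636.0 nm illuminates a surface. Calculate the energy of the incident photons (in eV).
1.9494 eV

Using E = hf = hc/λ:

E = hc/λ = (6.626×10⁻³⁴ J·s)(3×10⁸ m/s) / (636.0×10⁻⁹ m)
E = 1.9494 eV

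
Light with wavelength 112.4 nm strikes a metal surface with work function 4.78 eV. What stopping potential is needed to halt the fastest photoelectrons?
6.2506 V

The stopping potential V_s satisfies: eV_s = KE_max

First, find KE_max using Einstein's equation:
E_photon = hc/λ = 11.0306 eV
KE_max = E_photon - φ = 11.0306 - 4.78 = 6.2506 eV

Since eV_s = KE_max:
V_s = KE_max/e = 6.2506 V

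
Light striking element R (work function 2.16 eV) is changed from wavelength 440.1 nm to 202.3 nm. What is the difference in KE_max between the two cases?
3.3115 eV

Using Einstein's equation: KE_max = hc/λ - φ

For λ₁ = 440.1 nm:
KE₁ = hc/λ₁ - φ = 2.8172 - 2.16 = 0.6572 eV

For λ₂ = 202.3 nm:
KE₂ = hc/λ₂ - φ = 6.1287 - 2.16 = 3.9687 eV

Change in KE:
ΔKE = KE₂ - KE₁ = 3.9687 - 0.6572 = 3.3115 eV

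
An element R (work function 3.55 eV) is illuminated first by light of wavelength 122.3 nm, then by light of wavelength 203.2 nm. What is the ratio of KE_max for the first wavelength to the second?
2.5818

Using Einstein's equation: KE_max = hc/λ - φ

For λ₁ = 122.3 nm:
E₁ = hc/λ₁ = 10.1377 eV
KE₁ = E₁ - φ = 10.1377 - 3.55 = 6.5877 eV

For λ₂ = 203.2 nm:
E₂ = hc/λ₂ = 6.1016 eV
KE₂ = E₂ - φ = 6.1016 - 3.55 = 2.5516 eV

Ratio: KE₁/KE₂ = 6.5877/2.5516 = 2.5818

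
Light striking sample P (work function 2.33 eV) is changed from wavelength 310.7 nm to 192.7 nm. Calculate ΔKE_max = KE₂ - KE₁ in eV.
2.4436 eV

Using Einstein's equation: KE_max = hc/λ - φ

For λ₁ = 310.7 nm:
KE₁ = hc/λ₁ - φ = 3.9905 - 2.33 = 1.6605 eV

For λ₂ = 192.7 nm:
KE₂ = hc/λ₂ - φ = 6.4341 - 2.33 = 4.1041 eV

Change in KE:
ΔKE = KE₂ - KE₁ = 4.1041 - 1.6605 = 2.4436 eV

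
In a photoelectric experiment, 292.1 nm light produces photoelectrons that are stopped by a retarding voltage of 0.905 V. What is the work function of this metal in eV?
3.34 eV

The stopping potential gives the maximum kinetic energy: KE_max = eV_s = 0.905 eV

From Einstein's photoelectric equation: KE_max = hc/λ - φ
Rearranging: φ = hc/λ - KE_max

Calculate photon energy:
E_photon = hc/λ = (6.626×10⁻³⁴ J·s)(3×10⁸ m/s) / (292.1×10⁻⁹ m) = 4.2446 eV

Therefore:
φ = 4.2446 - 0.905 = 3.34 eV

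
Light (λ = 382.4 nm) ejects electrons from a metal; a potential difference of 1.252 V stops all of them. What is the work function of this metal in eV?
1.99 eV

The stopping potential gives the maximum kinetic energy: KE_max = eV_s = 1.252 eV

From Einstein's photoelectric equation: KE_max = hc/λ - φ
Rearranging: φ = hc/λ - KE_max

Calculate photon energy:
E_photon = hc/λ = (6.626×10⁻³⁴ J·s)(3×10⁸ m/s) / (382.4×10⁻⁹ m) = 3.2423 eV

Therefore:
φ = 3.2423 - 1.252 = 1.99 eV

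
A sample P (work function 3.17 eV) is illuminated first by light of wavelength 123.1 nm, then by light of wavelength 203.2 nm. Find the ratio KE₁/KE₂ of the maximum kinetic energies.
2.3543

Using Einstein's equation: KE_max = hc/λ - φ

For λ₁ = 123.1 nm:
E₁ = hc/λ₁ = 10.0718 eV
KE₁ = E₁ - φ = 10.0718 - 3.17 = 6.9018 eV

For λ₂ = 203.2 nm:
E₂ = hc/λ₂ = 6.1016 eV
KE₂ = E₂ - φ = 6.1016 - 3.17 = 2.9316 eV

Ratio: KE₁/KE₂ = 6.9018/2.9316 = 2.3543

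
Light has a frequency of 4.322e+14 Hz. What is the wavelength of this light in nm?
693.64 nm

Using the wave equation: c = fλ

Solving for wavelength:
λ = c/f = (3×10⁸ m/s) / (4.322e+14 Hz)
λ = 693.64 nm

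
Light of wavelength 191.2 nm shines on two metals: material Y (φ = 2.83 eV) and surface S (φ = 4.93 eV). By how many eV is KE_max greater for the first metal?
2.1000 eV

Using KE_max = hc/λ - φ for each metal:

Photon energy: E = hc/λ = 6.4845 eV

For material Y (φ₁ = 2.83 eV):
KE₁ = E - φ₁ = 6.4845 - 2.83 = 3.6545 eV

For surface S (φ₂ = 4.93 eV):
KE₂ = E - φ₂ = 6.4845 - 4.93 = 1.5545 eV

Difference:
ΔKE = KE₁ - KE₂ = 3.6545 - 1.5545 = 2.1000 eV

Note: The difference equals the difference in work functions: 4.93 - 2.83 = 2.10 eV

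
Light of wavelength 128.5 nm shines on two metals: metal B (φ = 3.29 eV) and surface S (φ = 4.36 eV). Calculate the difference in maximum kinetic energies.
1.0700 eV

Using KE_max = hc/λ - φ for each metal:

Photon energy: E = hc/λ = 9.6486 eV

For metal B (φ₁ = 3.29 eV):
KE₁ = E - φ₁ = 9.6486 - 3.29 = 6.3586 eV

For surface S (φ₂ = 4.36 eV):
KE₂ = E - φ₂ = 9.6486 - 4.36 = 5.2886 eV

Difference:
ΔKE = KE₁ - KE₂ = 6.3586 - 5.2886 = 1.0700 eV

Note: The difference equals the difference in work functions: 4.36 - 3.29 = 1.07 eV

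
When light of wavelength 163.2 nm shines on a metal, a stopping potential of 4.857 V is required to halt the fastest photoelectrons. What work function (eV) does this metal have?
2.74 eV

The stopping potential gives the maximum kinetic energy: KE_max = eV_s = 4.857 eV

From Einstein's photoelectric equation: KE_max = hc/λ - φ
Rearranging: φ = hc/λ - KE_max

Calculate photon energy:
E_photon = hc/λ = (6.626×10⁻³⁴ J·s)(3×10⁸ m/s) / (163.2×10⁻⁹ m) = 7.5971 eV

Therefore:
φ = 7.5971 - 4.857 = 2.74 eV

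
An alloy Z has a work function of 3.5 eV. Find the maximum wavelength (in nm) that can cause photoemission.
354.24 nm

The threshold wavelength is when the photon energy equals the work function:
hc/λ₀ = φ

Solving for λ₀:
λ₀ = hc/φ = (6.626×10⁻³⁴ J·s)(3×10⁸ m/s) / (3.5 eV × 1.602×10⁻¹⁹ J/eV)
λ₀ = 354.24 nm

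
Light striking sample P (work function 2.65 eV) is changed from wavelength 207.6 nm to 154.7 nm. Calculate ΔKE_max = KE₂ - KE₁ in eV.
2.0422 eV

Using Einstein's equation: KE_max = hc/λ - φ

For λ₁ = 207.6 nm:
KE₁ = hc/λ₁ - φ = 5.9723 - 2.65 = 3.3223 eV

For λ₂ = 154.7 nm:
KE₂ = hc/λ₂ - φ = 8.0145 - 2.65 = 5.3645 eV

Change in KE:
ΔKE = KE₂ - KE₁ = 5.3645 - 3.3223 = 2.0422 eV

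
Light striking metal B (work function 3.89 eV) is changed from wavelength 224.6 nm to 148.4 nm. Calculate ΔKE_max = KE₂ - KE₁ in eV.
2.8345 eV

Using Einstein's equation: KE_max = hc/λ - φ

For λ₁ = 224.6 nm:
KE₁ = hc/λ₁ - φ = 5.5202 - 3.89 = 1.6302 eV

For λ₂ = 148.4 nm:
KE₂ = hc/λ₂ - φ = 8.3547 - 3.89 = 4.4647 eV

Change in KE:
ΔKE = KE₂ - KE₁ = 4.4647 - 1.6302 = 2.8345 eV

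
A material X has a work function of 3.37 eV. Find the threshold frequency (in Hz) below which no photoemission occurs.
8.1486e+14 Hz

The threshold frequency is when the photon energy equals the work function:
hf₀ = φ

Solving for f₀:
f₀ = φ/h = (3.37 eV × 1.602×10⁻¹⁹ J/eV) / (6.626×10⁻³⁴ J·s)
f₀ = 8.1486e+14 Hz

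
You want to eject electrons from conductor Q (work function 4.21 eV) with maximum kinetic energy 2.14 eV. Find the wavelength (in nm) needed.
195.25 nm

From Einstein's equation: KE_max = hc/λ - φ

Rearranging for λ:
hc/λ = KE_max + φ
λ = hc/(KE_max + φ)

Required photon energy:
E_photon = KE_max + φ = 2.14 + 4.21 = 6.35 eV

Required wavelength:
λ = hc/E_photon = (6.626×10⁻³⁴)(3×10⁸) / (6.35 × 1.602×10⁻¹⁹)
λ = 195.25 nm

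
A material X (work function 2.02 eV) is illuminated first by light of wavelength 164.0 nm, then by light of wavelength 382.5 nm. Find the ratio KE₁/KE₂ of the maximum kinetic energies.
4.5357

Using Einstein's equation: KE_max = hc/λ - φ

For λ₁ = 164.0 nm:
E₁ = hc/λ₁ = 7.5600 eV
KE₁ = E₁ - φ = 7.5600 - 2.02 = 5.5400 eV

For λ₂ = 382.5 nm:
E₂ = hc/λ₂ = 3.2414 eV
KE₂ = E₂ - φ = 3.2414 - 2.02 = 1.2214 eV

Ratio: KE₁/KE₂ = 5.5400/1.2214 = 4.5357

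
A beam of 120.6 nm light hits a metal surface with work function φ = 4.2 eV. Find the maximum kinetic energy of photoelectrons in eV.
6.0806 eV

Using Einstein's photoelectric equation: KE_max = hf - φ = hc/λ - φ

First, calculate the photon energy:
E_photon = hc/λ = (6.626×10⁻³⁴ J·s)(3×10⁸ m/s) / (120.6×10⁻⁹ m)
E_photon = 10.2806 eV

Then, the maximum kinetic energy:
KE_max = E_photon - φ = 10.2806 eV - 4.2 eV = 6.0806 eV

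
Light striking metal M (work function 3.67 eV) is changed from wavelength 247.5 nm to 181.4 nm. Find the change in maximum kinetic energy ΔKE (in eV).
1.8254 eV

Using Einstein's equation: KE_max = hc/λ - φ

For λ₁ = 247.5 nm:
KE₁ = hc/λ₁ - φ = 5.0095 - 3.67 = 1.3395 eV

For λ₂ = 181.4 nm:
KE₂ = hc/λ₂ - φ = 6.8349 - 3.67 = 3.1649 eV

Change in KE:
ΔKE = KE₂ - KE₁ = 3.1649 - 1.3395 = 1.8254 eV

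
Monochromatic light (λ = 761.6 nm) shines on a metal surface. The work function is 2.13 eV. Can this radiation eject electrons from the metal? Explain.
No

For photoemission, the photon energy must exceed the work function.

Photon energy: E = hc/λ = 1.6279 eV
Work function: φ = 2.13 eV

Since E_photon (1.6279 eV) < φ (2.13 eV), photoemission will NOT occur.
The threshold wavelength is λ₀ = hc/φ = 582.1 nm.
Since 761.6 nm > 582.1 nm, the photons lack sufficient energy.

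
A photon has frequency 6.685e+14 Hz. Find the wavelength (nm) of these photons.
448.46 nm

Using the wave equation: c = fλ

Solving for wavelength:
λ = c/f = (3×10⁸ m/s) / (6.685e+14 Hz)
λ = 448.46 nm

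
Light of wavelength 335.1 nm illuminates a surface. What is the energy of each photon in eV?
3.6999 eV

Using E = hf = hc/λ:

E = hc/λ = (6.626×10⁻³⁴ J·s)(3×10⁸ m/s) / (335.1×10⁻⁹ m)
E = 3.6999 eV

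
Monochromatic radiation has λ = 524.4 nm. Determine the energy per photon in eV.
2.3643 eV

Using E = hf = hc/λ:

E = hc/λ = (6.626×10⁻³⁴ J·s)(3×10⁸ m/s) / (524.4×10⁻⁹ m)
E = 2.3643 eV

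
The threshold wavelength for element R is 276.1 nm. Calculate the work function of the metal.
4.49 eV

At the threshold wavelength, photon energy equals work function:
φ = hc/λ₀

Calculating:
φ = (6.626×10⁻³⁴ J·s)(3×10⁸ m/s) / (276.1×10⁻⁹ m)
φ = 4.49 eV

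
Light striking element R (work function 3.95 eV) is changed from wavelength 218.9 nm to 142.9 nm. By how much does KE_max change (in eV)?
3.0123 eV

Using Einstein's equation: KE_max = hc/λ - φ

For λ₁ = 218.9 nm:
KE₁ = hc/λ₁ - φ = 5.6640 - 3.95 = 1.7140 eV

For λ₂ = 142.9 nm:
KE₂ = hc/λ₂ - φ = 8.6763 - 3.95 = 4.7263 eV

Change in KE:
ΔKE = KE₂ - KE₁ = 4.7263 - 1.7140 = 3.0123 eV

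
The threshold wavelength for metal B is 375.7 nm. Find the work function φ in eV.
3.30 eV

At the threshold wavelength, photon energy equals work function:
φ = hc/λ₀

Calculating:
φ = (6.626×10⁻³⁴ J·s)(3×10⁸ m/s) / (375.7×10⁻⁹ m)
φ = 3.30 eV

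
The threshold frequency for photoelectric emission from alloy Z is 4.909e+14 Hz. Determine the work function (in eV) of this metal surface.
2.03 eV

At the threshold frequency, photon energy equals work function:
φ = hf₀

Calculating:
φ = (6.626×10⁻³⁴ J·s)(4.909e+14 Hz)
φ = 2.03 eV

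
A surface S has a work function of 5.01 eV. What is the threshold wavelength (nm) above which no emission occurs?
247.47 nm

The threshold wavelength is when the photon energy equals the work function:
hc/λ₀ = φ

Solving for λ₀:
λ₀ = hc/φ = (6.626×10⁻³⁴ J·s)(3×10⁸ m/s) / (5.01 eV × 1.602×10⁻¹⁹ J/eV)
λ₀ = 247.47 nm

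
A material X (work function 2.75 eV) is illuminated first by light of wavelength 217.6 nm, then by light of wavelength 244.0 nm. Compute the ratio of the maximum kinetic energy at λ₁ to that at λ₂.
1.2644

Using Einstein's equation: KE_max = hc/λ - φ

For λ₁ = 217.6 nm:
E₁ = hc/λ₁ = 5.6978 eV
KE₁ = E₁ - φ = 5.6978 - 2.75 = 2.9478 eV

For λ₂ = 244.0 nm:
E₂ = hc/λ₂ = 5.0813 eV
KE₂ = E₂ - φ = 5.0813 - 2.75 = 2.3313 eV

Ratio: KE₁/KE₂ = 2.9478/2.3313 = 1.2644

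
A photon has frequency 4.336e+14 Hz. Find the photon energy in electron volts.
1.7932 eV

Using E = hf:

E = hf = (6.626×10⁻³⁴ J·s)(4.336e+14 Hz)
E = 1.7932 eV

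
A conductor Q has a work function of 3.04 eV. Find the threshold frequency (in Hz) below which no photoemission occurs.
7.3507e+14 Hz

The threshold frequency is when the photon energy equals the work function:
hf₀ = φ

Solving for f₀:
f₀ = φ/h = (3.04 eV × 1.602×10⁻¹⁹ J/eV) / (6.626×10⁻³⁴ J·s)
f₀ = 7.3507e+14 Hz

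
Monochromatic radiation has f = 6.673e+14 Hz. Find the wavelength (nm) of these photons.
449.26 nm

Using the wave equation: c = fλ

Solving for wavelength:
λ = c/f = (3×10⁸ m/s) / (6.673e+14 Hz)
λ = 449.26 nm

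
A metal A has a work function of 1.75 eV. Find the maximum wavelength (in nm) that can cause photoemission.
708.48 nm

The threshold wavelength is when the photon energy equals the work function:
hc/λ₀ = φ

Solving for λ₀:
λ₀ = hc/φ = (6.626×10⁻³⁴ J·s)(3×10⁸ m/s) / (1.75 eV × 1.602×10⁻¹⁹ J/eV)
λ₀ = 708.48 nm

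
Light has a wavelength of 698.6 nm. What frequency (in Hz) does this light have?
4.2913e+14 Hz

Using the wave equation: c = fλ

Solving for frequency:
f = c/λ = (3×10⁸ m/s) / (698.6×10⁻⁹ m)
f = 4.2913e+14 Hz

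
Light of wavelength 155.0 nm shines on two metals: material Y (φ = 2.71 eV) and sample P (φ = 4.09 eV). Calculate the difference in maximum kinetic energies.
1.3800 eV

Using KE_max = hc/λ - φ for each metal:

Photon energy: E = hc/λ = 7.9990 eV

For material Y (φ₁ = 2.71 eV):
KE₁ = E - φ₁ = 7.9990 - 2.71 = 5.2890 eV

For sample P (φ₂ = 4.09 eV):
KE₂ = E - φ₂ = 7.9990 - 4.09 = 3.9090 eV

Difference:
ΔKE = KE₁ - KE₂ = 5.2890 - 3.9090 = 1.3800 eV

Note: The difference equals the difference in work functions: 4.09 - 2.71 = 1.38 eV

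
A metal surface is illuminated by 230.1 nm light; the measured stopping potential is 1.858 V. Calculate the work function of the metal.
3.53 eV

The stopping potential gives the maximum kinetic energy: KE_max = eV_s = 1.858 eV

From Einstein's photoelectric equation: KE_max = hc/λ - φ
Rearranging: φ = hc/λ - KE_max

Calculate photon energy:
E_photon = hc/λ = (6.626×10⁻³⁴ J·s)(3×10⁸ m/s) / (230.1×10⁻⁹ m) = 5.3883 eV

Therefore:
φ = 5.3883 - 1.858 = 3.53 eV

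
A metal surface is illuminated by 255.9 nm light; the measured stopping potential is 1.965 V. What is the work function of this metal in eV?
2.88 eV

The stopping potential gives the maximum kinetic energy: KE_max = eV_s = 1.965 eV

From Einstein's photoelectric equation: KE_max = hc/λ - φ
Rearranging: φ = hc/λ - KE_max

Calculate photon energy:
E_photon = hc/λ = (6.626×10⁻³⁴ J·s)(3×10⁸ m/s) / (255.9×10⁻⁹ m) = 4.8450 eV

Therefore:
φ = 4.8450 - 1.965 = 2.88 eV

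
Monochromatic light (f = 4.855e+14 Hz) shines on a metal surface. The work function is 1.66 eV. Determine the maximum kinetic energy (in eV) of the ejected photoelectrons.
0.3479 eV

Using Einstein's photoelectric equation: KE_max = hf - φ

First, calculate the photon energy:
E_photon = hf = (6.626×10⁻³⁴ J·s)(4.855e+14 Hz)
E_photon = 2.0079 eV

Then, the maximum kinetic energy:
KE_max = E_photon - φ = 2.0079 eV - 1.66 eV = 0.3479 eV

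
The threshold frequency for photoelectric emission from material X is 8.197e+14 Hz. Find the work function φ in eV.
3.39 eV

At the threshold frequency, photon energy equals work function:
φ = hf₀

Calculating:
φ = (6.626×10⁻³⁴ J·s)(8.197e+14 Hz)
φ = 3.39 eV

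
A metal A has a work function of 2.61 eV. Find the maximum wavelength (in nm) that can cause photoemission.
475.04 nm

The threshold wavelength is when the photon energy equals the work function:
hc/λ₀ = φ

Solving for λ₀:
λ₀ = hc/φ = (6.626×10⁻³⁴ J·s)(3×10⁸ m/s) / (2.61 eV × 1.602×10⁻¹⁹ J/eV)
λ₀ = 475.04 nm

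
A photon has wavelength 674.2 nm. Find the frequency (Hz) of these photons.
4.4466e+14 Hz

Using the wave equation: c = fλ

Solving for frequency:
f = c/λ = (3×10⁸ m/s) / (674.2×10⁻⁹ m)
f = 4.4466e+14 Hz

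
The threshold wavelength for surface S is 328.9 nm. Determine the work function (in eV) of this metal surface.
3.77 eV

At the threshold wavelength, photon energy equals work function:
φ = hc/λ₀

Calculating:
φ = (6.626×10⁻³⁴ J·s)(3×10⁸ m/s) / (328.9×10⁻⁹ m)
φ = 3.77 eV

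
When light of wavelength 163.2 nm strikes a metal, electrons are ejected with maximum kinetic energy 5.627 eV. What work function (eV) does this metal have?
1.97 eV

From Einstein's photoelectric equation: KE_max = hf - φ = hc/λ - φ

Rearranging for φ:
φ = hc/λ - KE_max

Calculate photon energy:
E_photon = hc/λ = 7.5971 eV

Therefore:
φ = 7.5971 - 5.627 = 1.97 eV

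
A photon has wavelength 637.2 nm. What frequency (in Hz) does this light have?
4.7048e+14 Hz

Using the wave equation: c = fλ

Solving for frequency:
f = c/λ = (3×10⁸ m/s) / (637.2×10⁻⁹ m)
f = 4.7048e+14 Hz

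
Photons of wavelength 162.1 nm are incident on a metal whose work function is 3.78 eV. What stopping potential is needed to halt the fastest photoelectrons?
3.8686 V

The stopping potential V_s satisfies: eV_s = KE_max

First, find KE_max using Einstein's equation:
E_photon = hc/λ = 7.6486 eV
KE_max = E_photon - φ = 7.6486 - 3.78 = 3.8686 eV

Since eV_s = KE_max:
V_s = KE_max/e = 3.8686 V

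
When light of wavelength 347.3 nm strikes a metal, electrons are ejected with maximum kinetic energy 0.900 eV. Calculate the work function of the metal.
2.67 eV

From Einstein's photoelectric equation: KE_max = hf - φ = hc/λ - φ

Rearranging for φ:
φ = hc/λ - KE_max

Calculate photon energy:
E_photon = hc/λ = 3.5699 eV

Therefore:
φ = 3.5699 - 0.900 = 2.67 eV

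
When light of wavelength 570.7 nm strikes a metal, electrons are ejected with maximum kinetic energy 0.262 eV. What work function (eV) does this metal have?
1.91 eV

From Einstein's photoelectric equation: KE_max = hf - φ = hc/λ - φ

Rearranging for φ:
φ = hc/λ - KE_max

Calculate photon energy:
E_photon = hc/λ = 2.1725 eV

Therefore:
φ = 2.1725 - 0.262 = 1.91 eV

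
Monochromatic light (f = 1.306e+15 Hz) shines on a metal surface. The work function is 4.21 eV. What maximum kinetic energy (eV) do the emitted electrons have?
1.1912 eV

Using Einstein's photoelectric equation: KE_max = hf - φ

First, calculate the photon energy:
E_photon = hf = (6.626×10⁻³⁴ J·s)(1.306e+15 Hz)
E_photon = 5.4012 eV

Then, the maximum kinetic energy:
KE_max = E_photon - φ = 5.4012 eV - 4.21 eV = 1.1912 eV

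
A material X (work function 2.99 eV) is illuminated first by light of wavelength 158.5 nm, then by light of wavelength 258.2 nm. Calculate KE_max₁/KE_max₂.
2.6671

Using Einstein's equation: KE_max = hc/λ - φ

For λ₁ = 158.5 nm:
E₁ = hc/λ₁ = 7.8223 eV
KE₁ = E₁ - φ = 7.8223 - 2.99 = 4.8323 eV

For λ₂ = 258.2 nm:
E₂ = hc/λ₂ = 4.8019 eV
KE₂ = E₂ - φ = 4.8019 - 2.99 = 1.8119 eV

Ratio: KE₁/KE₂ = 4.8323/1.8119 = 2.6671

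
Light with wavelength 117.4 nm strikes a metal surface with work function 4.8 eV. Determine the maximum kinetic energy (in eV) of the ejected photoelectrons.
5.7608 eV

Using Einstein's photoelectric equation: KE_max = hf - φ = hc/λ - φ

First, calculate the photon energy:
E_photon = hc/λ = (6.626×10⁻³⁴ J·s)(3×10⁸ m/s) / (117.4×10⁻⁹ m)
E_photon = 10.5608 eV

Then, the maximum kinetic energy:
KE_max = E_photon - φ = 10.5608 eV - 4.8 eV = 5.7608 eV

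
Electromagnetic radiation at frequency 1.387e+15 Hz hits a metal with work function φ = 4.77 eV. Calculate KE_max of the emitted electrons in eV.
0.9662 eV

Using Einstein's photoelectric equation: KE_max = hf - φ

First, calculate the photon energy:
E_photon = hf = (6.626×10⁻³⁴ J·s)(1.387e+15 Hz)
E_photon = 5.7362 eV

Then, the maximum kinetic energy:
KE_max = E_photon - φ = 5.7362 eV - 4.77 eV = 0.9662 eV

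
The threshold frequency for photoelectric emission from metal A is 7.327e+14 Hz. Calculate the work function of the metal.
3.03 eV

At the threshold frequency, photon energy equals work function:
φ = hf₀

Calculating:
φ = (6.626×10⁻³⁴ J·s)(7.327e+14 Hz)
φ = 3.03 eV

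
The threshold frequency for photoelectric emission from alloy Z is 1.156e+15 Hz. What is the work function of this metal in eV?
4.78 eV

At the threshold frequency, photon energy equals work function:
φ = hf₀

Calculating:
φ = (6.626×10⁻³⁴ J·s)(1.156e+15 Hz)
φ = 4.78 eV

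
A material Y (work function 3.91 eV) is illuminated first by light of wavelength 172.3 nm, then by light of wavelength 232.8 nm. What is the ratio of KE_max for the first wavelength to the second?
2.3209

Using Einstein's equation: KE_max = hc/λ - φ

For λ₁ = 172.3 nm:
E₁ = hc/λ₁ = 7.1958 eV
KE₁ = E₁ - φ = 7.1958 - 3.91 = 3.2858 eV

For λ₂ = 232.8 nm:
E₂ = hc/λ₂ = 5.3258 eV
KE₂ = E₂ - φ = 5.3258 - 3.91 = 1.4158 eV

Ratio: KE₁/KE₂ = 3.2858/1.4158 = 2.3209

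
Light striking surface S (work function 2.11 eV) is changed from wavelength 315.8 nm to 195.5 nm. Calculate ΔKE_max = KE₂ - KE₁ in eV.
2.4159 eV

Using Einstein's equation: KE_max = hc/λ - φ

For λ₁ = 315.8 nm:
KE₁ = hc/λ₁ - φ = 3.9260 - 2.11 = 1.8160 eV

For λ₂ = 195.5 nm:
KE₂ = hc/λ₂ - φ = 6.3419 - 2.11 = 4.2319 eV

Change in KE:
ΔKE = KE₂ - KE₁ = 4.2319 - 1.8160 = 2.4159 eV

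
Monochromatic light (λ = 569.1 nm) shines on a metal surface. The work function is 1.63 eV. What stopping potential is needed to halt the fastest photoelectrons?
0.5486 V

The stopping potential V_s satisfies: eV_s = KE_max

First, find KE_max using Einstein's equation:
E_photon = hc/λ = 2.1786 eV
KE_max = E_photon - φ = 2.1786 - 1.63 = 0.5486 eV

Since eV_s = KE_max:
V_s = KE_max/e = 0.5486 V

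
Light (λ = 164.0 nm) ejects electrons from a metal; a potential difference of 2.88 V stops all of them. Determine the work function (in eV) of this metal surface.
4.68 eV

The stopping potential gives the maximum kinetic energy: KE_max = eV_s = 2.88 eV

From Einstein's photoelectric equation: KE_max = hc/λ - φ
Rearranging: φ = hc/λ - KE_max

Calculate photon energy:
E_photon = hc/λ = (6.626×10⁻³⁴ J·s)(3×10⁸ m/s) / (164.0×10⁻⁹ m) = 7.5600 eV

Therefore:
φ = 7.5600 - 2.88 = 4.68 eV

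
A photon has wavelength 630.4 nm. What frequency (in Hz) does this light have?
4.7556e+14 Hz

Using the wave equation: c = fλ

Solving for frequency:
f = c/λ = (3×10⁸ m/s) / (630.4×10⁻⁹ m)
f = 4.7556e+14 Hz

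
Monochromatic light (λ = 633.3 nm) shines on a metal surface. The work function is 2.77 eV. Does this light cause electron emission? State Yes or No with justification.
No

For photoemission, the photon energy must exceed the work function.

Photon energy: E = hc/λ = 1.9577 eV
Work function: φ = 2.77 eV

Since E_photon (1.9577 eV) < φ (2.77 eV), photoemission will NOT occur.
The threshold wavelength is λ₀ = hc/φ = 447.6 nm.
Since 633.3 nm > 447.6 nm, the photons lack sufficient energy.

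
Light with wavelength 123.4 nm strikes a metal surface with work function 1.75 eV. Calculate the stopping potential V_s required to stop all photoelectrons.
8.2973 V

The stopping potential V_s satisfies: eV_s = KE_max

First, find KE_max using Einstein's equation:
E_photon = hc/λ = 10.0473 eV
KE_max = E_photon - φ = 10.0473 - 1.75 = 8.2973 eV

Since eV_s = KE_max:
V_s = KE_max/e = 8.2973 V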